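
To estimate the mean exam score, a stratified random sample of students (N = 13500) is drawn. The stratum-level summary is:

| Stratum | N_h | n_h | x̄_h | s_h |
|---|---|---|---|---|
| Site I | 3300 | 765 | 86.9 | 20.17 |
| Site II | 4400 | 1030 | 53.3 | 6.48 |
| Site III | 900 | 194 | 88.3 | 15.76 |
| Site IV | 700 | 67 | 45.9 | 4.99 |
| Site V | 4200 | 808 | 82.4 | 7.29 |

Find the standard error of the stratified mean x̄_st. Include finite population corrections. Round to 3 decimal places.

SE(x̄_st) ≈ 0.196

V̂(x̄_st) = Σ W_h² (1 − n_h/N_h) s_h²/n_h, with W_h = N_h/N and N = 13500:
  stratum Site I: (3300/13500)²·(1 − 765/3300)·20.17²/765 = 0.0244104
  stratum Site II: (4400/13500)²·(1 − 1030/4400)·6.48²/1030 = 0.00331687
  stratum Site III: (900/13500)²·(1 − 194/900)·15.76²/194 = 0.00446365
  stratum Site IV: (700/13500)²·(1 − 67/700)·4.99²/67 = 0.000903567
  stratum Site V: (4200/13500)²·(1 − 808/4200)·7.29²/808 = 0.0051414
V̂(x̄_st) = 0.0382359
SE(x̄_st) = √0.0382359 = 0.19554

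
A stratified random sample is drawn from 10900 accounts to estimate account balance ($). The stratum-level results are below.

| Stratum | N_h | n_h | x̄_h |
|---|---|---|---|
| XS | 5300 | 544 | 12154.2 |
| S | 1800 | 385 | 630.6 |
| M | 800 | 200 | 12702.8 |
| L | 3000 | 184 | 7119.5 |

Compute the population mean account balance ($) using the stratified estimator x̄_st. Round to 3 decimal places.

N = Σ N_h = 10900. Stratum weights W_h = N_h/N.
x̄_st = (5300·12154.2 + 1800·630.6 + 800·12702.8 + 3000·7119.5) / 10900 = 8905.78716

x̄_st ≈ 8905.787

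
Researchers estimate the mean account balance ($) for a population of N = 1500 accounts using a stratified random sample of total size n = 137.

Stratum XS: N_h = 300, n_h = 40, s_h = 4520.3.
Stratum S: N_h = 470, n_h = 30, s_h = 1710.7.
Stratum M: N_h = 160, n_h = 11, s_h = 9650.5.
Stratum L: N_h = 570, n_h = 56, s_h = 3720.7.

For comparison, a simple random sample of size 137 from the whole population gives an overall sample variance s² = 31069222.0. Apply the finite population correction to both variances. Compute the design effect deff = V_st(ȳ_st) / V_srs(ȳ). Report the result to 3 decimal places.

V̂(ȳ_st) = Σ W_h² (1 − n_h/N_h) s_h²/n_h, with W_h = N_h/N and N = 1500:
  stratum XS: (300/1500)²·(1 − 40/300)·4520.3²/40 = 17708.7
  stratum S: (470/1500)²·(1 − 30/470)·1710.7²/30 = 8965.91
  stratum M: (160/1500)²·(1 − 11/160)·9650.5²/11 = 89707.9
  stratum L: (570/1500)²·(1 − 56/570)·3720.7²/56 = 32189.7
V_st = 148572
V_srs = (1 − 137/1500)·31069222.0/137 = 206070
deff = V_st / V_srs = 148572/206070 = 0.7210

deff ≈ 0.721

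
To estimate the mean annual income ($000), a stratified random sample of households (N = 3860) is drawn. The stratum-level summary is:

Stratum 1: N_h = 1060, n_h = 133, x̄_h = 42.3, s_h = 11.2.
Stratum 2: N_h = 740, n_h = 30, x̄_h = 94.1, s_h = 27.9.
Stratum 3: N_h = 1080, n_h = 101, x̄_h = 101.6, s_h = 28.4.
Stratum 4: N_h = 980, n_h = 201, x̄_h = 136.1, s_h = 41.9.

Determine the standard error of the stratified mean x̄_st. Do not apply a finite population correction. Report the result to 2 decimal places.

SE(x̄_st) ≈ 1.49

V̂(x̄_st) = Σ W_h² s_h²/n_h, with W_h = N_h/N and N = 3860:
  stratum 1: (1060/3860)²·11.2²/133 = 0.0711249
  stratum 2: (740/3860)²·27.9²/30 = 0.953621
  stratum 3: (1080/3860)²·28.4²/101 = 0.625156
  stratum 4: (980/3860)²·41.9²/201 = 0.563001
V̂(x̄_st) = 2.2129
SE(x̄_st) = √2.2129 = 1.48758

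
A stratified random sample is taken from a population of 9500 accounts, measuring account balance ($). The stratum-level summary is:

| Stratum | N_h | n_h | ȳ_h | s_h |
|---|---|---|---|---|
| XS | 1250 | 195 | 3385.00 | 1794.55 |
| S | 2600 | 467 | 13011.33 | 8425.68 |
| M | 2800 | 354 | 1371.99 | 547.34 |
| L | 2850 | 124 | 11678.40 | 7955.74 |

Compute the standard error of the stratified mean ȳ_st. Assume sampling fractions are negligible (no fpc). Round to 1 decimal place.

V̂(ȳ_st) = Σ W_h² s_h²/n_h, with W_h = N_h/N and N = 9500:
  stratum XS: (1250/9500)²·1794.55²/195 = 285.923
  stratum S: (2600/9500)²·8425.68²/467 = 11386.6
  stratum M: (2800/9500)²·547.34²/354 = 73.5157
  stratum L: (2850/9500)²·7955.74²/124 = 45939
V̂(ȳ_st) = 57685
SE(ȳ_st) = √57685 = 240.177

SE(ȳ_st) ≈ 240.2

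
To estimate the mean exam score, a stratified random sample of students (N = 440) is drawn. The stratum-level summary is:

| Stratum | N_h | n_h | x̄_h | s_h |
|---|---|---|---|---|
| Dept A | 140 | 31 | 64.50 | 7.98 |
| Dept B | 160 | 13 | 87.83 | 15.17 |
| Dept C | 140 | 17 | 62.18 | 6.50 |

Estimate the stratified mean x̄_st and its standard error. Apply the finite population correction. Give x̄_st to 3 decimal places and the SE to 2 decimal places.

x̄_st = Σ W_h x̄_h = (140·64.50 + 160·87.83 + 140·62.18)/440 = 72.24545
V̂(x̄_st) = Σ W_h² (1 − n_h/N_h) s_h²/n_h, with W_h = N_h/N and N = 440:
  stratum Dept A: (140/440)²·(1 − 31/140)·7.98²/31 = 0.161917
  stratum Dept B: (160/440)²·(1 − 13/160)·15.17²/13 = 2.1506
  stratum Dept C: (140/440)²·(1 − 17/140)·6.50²/17 = 0.221058
V̂(x̄_st) = 2.53358
SE(x̄_st) = √2.53358 = 1.59172

x̄_st ≈ 72.245, SE ≈ 1.59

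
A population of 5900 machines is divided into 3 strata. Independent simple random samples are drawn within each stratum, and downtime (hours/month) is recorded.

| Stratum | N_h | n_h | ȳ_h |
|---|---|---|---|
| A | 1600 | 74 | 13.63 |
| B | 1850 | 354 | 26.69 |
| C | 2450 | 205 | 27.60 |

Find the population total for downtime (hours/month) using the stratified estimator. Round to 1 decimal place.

τ̂_st ≈ 138804.5

τ̂_st = Σ N_h ȳ_h = 1600·13.63 + 1850·26.69 + 2450·27.60 = 138804.5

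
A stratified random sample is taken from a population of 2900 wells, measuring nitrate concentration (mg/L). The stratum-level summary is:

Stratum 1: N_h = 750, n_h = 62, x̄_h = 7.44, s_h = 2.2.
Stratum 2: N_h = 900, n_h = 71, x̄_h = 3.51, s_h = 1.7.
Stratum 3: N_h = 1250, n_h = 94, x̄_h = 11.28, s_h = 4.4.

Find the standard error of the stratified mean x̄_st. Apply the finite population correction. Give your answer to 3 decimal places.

SE(x̄_st) ≈ 0.209

V̂(x̄_st) = Σ W_h² (1 − n_h/N_h) s_h²/n_h, with W_h = N_h/N and N = 2900:
  stratum 1: (750/2900)²·(1 − 62/750)·2.2²/62 = 0.00478969
  stratum 2: (900/2900)²·(1 − 71/900)·1.7²/71 = 0.00361111
  stratum 3: (1250/2900)²·(1 − 94/1250)·4.4²/94 = 0.0353875
V̂(x̄_st) = 0.0437883
SE(x̄_st) = √0.0437883 = 0.209256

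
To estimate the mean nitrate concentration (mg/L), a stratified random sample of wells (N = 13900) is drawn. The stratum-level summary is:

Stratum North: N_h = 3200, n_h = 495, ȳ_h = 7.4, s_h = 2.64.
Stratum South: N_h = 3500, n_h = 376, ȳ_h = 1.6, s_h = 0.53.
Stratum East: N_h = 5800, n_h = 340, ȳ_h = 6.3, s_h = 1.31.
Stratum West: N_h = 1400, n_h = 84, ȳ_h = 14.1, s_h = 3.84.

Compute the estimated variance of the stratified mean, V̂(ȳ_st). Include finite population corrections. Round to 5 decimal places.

V̂(ȳ_st) ≈ 0.00317

V̂(ȳ_st) = Σ W_h² (1 − n_h/N_h) s_h²/n_h, with W_h = N_h/N and N = 13900:
  stratum North: (3200/13900)²·(1 − 495/3200)·2.64²/495 = 0.000630798
  stratum South: (3500/13900)²·(1 − 376/3500)·0.53²/376 = 4.22779e-05
  stratum East: (5800/13900)²·(1 − 340/5800)·1.31²/340 = 0.000827284
  stratum West: (1400/13900)²·(1 − 84/1400)·3.84²/84 = 0.00167393
V̂(ȳ_st) = 0.00317429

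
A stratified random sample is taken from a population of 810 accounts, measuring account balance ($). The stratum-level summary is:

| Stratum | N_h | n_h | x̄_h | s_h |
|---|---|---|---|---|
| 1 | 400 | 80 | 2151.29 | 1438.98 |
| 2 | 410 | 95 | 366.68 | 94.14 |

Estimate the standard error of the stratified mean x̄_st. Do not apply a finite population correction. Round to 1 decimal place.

SE(x̄_st) ≈ 79.6

V̂(x̄_st) = Σ W_h² s_h²/n_h, with W_h = N_h/N and N = 810:
  stratum 1: (400/810)²·1438.98²/80 = 6312.04
  stratum 2: (410/810)²·94.14²/95 = 23.9014
V̂(x̄_st) = 6335.94
SE(x̄_st) = √6335.94 = 79.5986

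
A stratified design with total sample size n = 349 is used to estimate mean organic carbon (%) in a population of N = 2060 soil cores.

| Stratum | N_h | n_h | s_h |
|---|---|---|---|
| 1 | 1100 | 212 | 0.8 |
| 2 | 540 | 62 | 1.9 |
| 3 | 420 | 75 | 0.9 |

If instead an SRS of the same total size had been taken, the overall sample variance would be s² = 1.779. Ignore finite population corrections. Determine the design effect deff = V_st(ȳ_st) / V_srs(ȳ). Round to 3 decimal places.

V̂(ȳ_st) = Σ W_h² s_h²/n_h, with W_h = N_h/N and N = 2060:
  stratum 1: (1100/2060)²·0.8²/212 = 0.000860786
  stratum 2: (540/2060)²·1.9²/62 = 0.004001
  stratum 3: (420/2060)²·0.9²/75 = 0.00044894
V_st = 0.00531073
V_srs = s²/n = 1.779/349 = 0.00509742
deff = V_st / V_srs = 0.00531073/0.00509742 = 1.0418

deff ≈ 1.042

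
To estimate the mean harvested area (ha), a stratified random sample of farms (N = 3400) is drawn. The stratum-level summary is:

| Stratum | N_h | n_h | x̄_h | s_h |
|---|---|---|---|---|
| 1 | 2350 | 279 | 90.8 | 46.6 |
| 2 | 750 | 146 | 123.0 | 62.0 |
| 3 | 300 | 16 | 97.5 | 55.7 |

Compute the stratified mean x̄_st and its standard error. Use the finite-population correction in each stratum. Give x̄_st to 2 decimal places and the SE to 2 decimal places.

x̄_st ≈ 98.49, SE ≈ 2.40

x̄_st = Σ W_h x̄_h = (2350·90.8 + 750·123.0 + 300·97.5)/3400 = 98.49412
V̂(x̄_st) = Σ W_h² (1 − n_h/N_h) s_h²/n_h, with W_h = N_h/N and N = 3400:
  stratum 1: (2350/3400)²·(1 − 279/2350)·46.6²/279 = 3.27686
  stratum 2: (750/3400)²·(1 − 146/750)·62.0²/146 = 1.03174
  stratum 3: (300/3400)²·(1 − 16/300)·55.7²/16 = 1.42913
V̂(x̄_st) = 5.73773
SE(x̄_st) = √5.73773 = 2.39536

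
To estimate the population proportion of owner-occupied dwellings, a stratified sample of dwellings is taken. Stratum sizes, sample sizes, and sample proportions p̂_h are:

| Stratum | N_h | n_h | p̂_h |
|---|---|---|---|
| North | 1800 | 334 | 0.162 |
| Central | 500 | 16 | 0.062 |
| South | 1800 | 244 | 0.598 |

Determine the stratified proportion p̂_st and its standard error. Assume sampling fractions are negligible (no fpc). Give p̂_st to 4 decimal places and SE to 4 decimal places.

p̂_st ≈ 0.3412, SE ≈ 0.0181

N = 4100; stratum weights W_h = N_h/N.
p̂_st = Σ W_h p̂_h = (1800·0.162 + 500·0.062 + 1800·0.598)/4100 = 0.34122
V̂(p̂_st) = Σ W_h² p̂_h(1−p̂_h)/(n_h−1):
  stratum North: (1800/4100)²·0.162·0.838/333 = 7.85764e-05
  stratum Central: (500/4100)²·0.062·0.938/15 = 5.76601e-05
  stratum South: (1800/4100)²·0.598·0.402/243 = 0.000190677
V̂(p̂_st) = 0.000326913; SE = √V̂ = 0.0180807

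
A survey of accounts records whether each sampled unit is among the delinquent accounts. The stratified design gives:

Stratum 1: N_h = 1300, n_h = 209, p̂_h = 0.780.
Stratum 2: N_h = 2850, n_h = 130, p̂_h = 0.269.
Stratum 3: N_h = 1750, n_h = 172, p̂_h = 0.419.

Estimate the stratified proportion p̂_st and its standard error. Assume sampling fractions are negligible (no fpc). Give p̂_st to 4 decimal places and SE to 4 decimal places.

N = 5900; stratum weights W_h = N_h/N.
p̂_st = Σ W_h p̂_h = (1300·0.780 + 2850·0.269 + 1750·0.419)/5900 = 0.42608
V̂(p̂_st) = Σ W_h² p̂_h(1−p̂_h)/(n_h−1):
  stratum 1: (1300/5900)²·0.780·0.220/208 = 4.00531e-05
  stratum 2: (2850/5900)²·0.269·0.731/129 = 0.000355685
  stratum 3: (1750/5900)²·0.419·0.581/171 = 0.000125247
V̂(p̂_st) = 0.000520985; SE = √V̂ = 0.0228251

p̂_st ≈ 0.4261, SE ≈ 0.0228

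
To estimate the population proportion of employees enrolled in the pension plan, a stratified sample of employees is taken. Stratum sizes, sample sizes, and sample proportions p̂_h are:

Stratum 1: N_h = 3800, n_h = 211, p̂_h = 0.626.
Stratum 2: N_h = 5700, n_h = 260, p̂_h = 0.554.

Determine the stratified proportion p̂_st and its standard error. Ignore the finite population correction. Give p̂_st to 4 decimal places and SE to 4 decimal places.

p̂_st ≈ 0.5828, SE ≈ 0.0228

N = 9500; stratum weights W_h = N_h/N.
p̂_st = Σ W_h p̂_h = (3800·0.626 + 5700·0.554)/9500 = 0.58280
V̂(p̂_st) = Σ W_h² p̂_h(1−p̂_h)/(n_h−1):
  stratum 1: (3800/9500)²·0.626·0.374/210 = 0.00017838
  stratum 2: (5700/9500)²·0.554·0.446/259 = 0.000343437
V̂(p̂_st) = 0.000521817; SE = √V̂ = 0.0228433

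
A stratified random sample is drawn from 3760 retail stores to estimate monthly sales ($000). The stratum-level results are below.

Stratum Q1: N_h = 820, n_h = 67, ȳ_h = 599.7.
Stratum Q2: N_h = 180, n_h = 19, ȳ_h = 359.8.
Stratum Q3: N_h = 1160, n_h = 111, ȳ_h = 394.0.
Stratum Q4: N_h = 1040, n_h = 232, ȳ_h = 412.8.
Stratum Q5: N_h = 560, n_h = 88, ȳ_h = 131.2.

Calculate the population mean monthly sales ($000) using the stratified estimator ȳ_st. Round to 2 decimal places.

ȳ_st ≈ 403.28

N = Σ N_h = 3760. Stratum weights W_h = N_h/N.
ȳ_st = (820·599.7 + 180·359.8 + 1160·394.0 + 1040·412.8 + 560·131.2) / 3760 = 403.2824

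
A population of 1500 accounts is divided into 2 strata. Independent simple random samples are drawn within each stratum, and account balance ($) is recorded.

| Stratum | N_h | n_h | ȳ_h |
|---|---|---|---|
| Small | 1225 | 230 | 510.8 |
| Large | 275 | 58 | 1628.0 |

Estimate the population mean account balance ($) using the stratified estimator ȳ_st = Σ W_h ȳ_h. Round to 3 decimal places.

N = Σ N_h = 1500. Stratum weights W_h = N_h/N.
ȳ_st = (1225·510.8 + 275·1628.0) / 1500 = 715.62000

ȳ_st ≈ 715.620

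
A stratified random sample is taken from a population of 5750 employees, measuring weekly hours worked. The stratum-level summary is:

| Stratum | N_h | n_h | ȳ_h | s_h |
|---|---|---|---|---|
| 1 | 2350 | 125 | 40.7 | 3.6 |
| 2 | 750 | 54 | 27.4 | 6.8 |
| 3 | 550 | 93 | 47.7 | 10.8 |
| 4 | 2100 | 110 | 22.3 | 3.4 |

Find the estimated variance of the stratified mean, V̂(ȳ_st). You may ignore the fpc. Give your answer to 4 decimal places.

V̂(ȳ_st) ≈ 0.0574

V̂(ȳ_st) = Σ W_h² s_h²/n_h, with W_h = N_h/N and N = 5750:
  stratum 1: (2350/5750)²·3.6²/125 = 0.0173179
  stratum 2: (750/5750)²·6.8²/54 = 0.0145684
  stratum 3: (550/5750)²·10.8²/93 = 0.011475
  stratum 4: (2100/5750)²·3.4²/110 = 0.0140174
V̂(ȳ_st) = 0.0573787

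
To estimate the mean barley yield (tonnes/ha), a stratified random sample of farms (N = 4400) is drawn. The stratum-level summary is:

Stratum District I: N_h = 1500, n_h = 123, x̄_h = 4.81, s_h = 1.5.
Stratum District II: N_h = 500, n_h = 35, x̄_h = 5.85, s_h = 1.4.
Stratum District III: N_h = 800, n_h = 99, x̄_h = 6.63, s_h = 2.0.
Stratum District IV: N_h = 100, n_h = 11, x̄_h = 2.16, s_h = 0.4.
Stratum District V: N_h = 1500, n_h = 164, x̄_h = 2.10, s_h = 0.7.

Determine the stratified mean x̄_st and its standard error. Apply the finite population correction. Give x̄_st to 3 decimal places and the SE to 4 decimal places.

x̄_st ≈ 4.275, SE ≈ 0.0641

x̄_st = Σ W_h x̄_h = (1500·4.81 + 500·5.85 + 800·6.63 + 100·2.16 + 1500·2.10)/4400 = 4.27500
V̂(x̄_st) = Σ W_h² (1 − n_h/N_h) s_h²/n_h, with W_h = N_h/N and N = 4400:
  stratum District I: (1500/4400)²·(1 − 123/1500)·1.5²/123 = 0.00195163
  stratum District II: (500/4400)²·(1 − 35/500)·1.4²/35 = 0.000672521
  stratum District III: (800/4400)²·(1 − 99/800)·2.0²/99 = 0.00117038
  stratum District IV: (100/4400)²·(1 − 11/100)·0.4²/11 = 6.6867e-06
  stratum District V: (1500/4400)²·(1 − 164/1500)·0.7²/164 = 0.000309275
V̂(x̄_st) = 0.00411049
SE(x̄_st) = √0.00411049 = 0.0641131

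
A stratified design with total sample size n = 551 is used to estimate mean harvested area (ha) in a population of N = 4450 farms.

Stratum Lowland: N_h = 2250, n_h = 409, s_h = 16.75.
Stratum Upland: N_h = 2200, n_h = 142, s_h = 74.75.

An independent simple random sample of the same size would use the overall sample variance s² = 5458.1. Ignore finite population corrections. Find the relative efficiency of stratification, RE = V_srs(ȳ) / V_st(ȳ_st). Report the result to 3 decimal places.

V̂(ȳ_st) = Σ W_h² s_h²/n_h, with W_h = N_h/N and N = 4450:
  stratum Lowland: (2250/4450)²·16.75²/409 = 0.175368
  stratum Upland: (2200/4450)²·74.75²/142 = 9.61744
V_st = 9.79281
V_srs = s²/n = 5458.1/551 = 9.90581
Relative efficiency = V_srs / V_st = 9.90581/9.79281 = 1.0115

RE ≈ 1.012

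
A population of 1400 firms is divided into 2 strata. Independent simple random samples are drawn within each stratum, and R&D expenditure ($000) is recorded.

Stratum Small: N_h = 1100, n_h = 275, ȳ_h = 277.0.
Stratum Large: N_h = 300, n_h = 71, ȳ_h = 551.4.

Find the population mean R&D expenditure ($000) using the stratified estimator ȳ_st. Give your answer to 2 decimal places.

ȳ_st ≈ 335.80

N = Σ N_h = 1400. Stratum weights W_h = N_h/N.
ȳ_st = (1100·277.0 + 300·551.4) / 1400 = 335.8000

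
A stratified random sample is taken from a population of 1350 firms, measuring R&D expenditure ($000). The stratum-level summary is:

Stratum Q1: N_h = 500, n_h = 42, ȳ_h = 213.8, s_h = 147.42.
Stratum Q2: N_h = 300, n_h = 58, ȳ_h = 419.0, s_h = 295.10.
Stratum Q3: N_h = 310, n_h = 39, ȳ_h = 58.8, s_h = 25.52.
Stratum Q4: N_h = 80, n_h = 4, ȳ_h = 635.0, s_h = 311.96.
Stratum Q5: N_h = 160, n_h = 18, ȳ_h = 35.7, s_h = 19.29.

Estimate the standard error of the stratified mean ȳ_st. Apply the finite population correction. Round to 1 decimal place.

SE(ȳ_st) ≈ 14.4

V̂(ȳ_st) = Σ W_h² (1 − n_h/N_h) s_h²/n_h, with W_h = N_h/N and N = 1350:
  stratum Q1: (500/1350)²·(1 − 42/500)·147.42²/42 = 65.0177
  stratum Q2: (300/1350)²·(1 − 58/300)·295.10²/58 = 59.8108
  stratum Q3: (310/1350)²·(1 − 39/310)·25.52²/39 = 0.769769
  stratum Q4: (80/1350)²·(1 − 4/80)·311.96²/4 = 81.1659
  stratum Q5: (160/1350)²·(1 − 18/160)·19.29²/18 = 0.257711
V̂(ȳ_st) = 207.022
SE(ȳ_st) = √207.022 = 14.3883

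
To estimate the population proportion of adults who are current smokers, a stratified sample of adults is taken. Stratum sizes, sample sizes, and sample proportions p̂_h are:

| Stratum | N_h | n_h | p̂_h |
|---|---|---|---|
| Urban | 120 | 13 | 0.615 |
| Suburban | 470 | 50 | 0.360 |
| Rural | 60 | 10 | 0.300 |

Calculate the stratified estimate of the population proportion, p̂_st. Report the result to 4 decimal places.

p̂_st ≈ 0.4015

N = 650; stratum weights W_h = N_h/N.
p̂_st = Σ W_h p̂_h = (120·0.615 + 470·0.360 + 60·0.300)/650 = 0.40154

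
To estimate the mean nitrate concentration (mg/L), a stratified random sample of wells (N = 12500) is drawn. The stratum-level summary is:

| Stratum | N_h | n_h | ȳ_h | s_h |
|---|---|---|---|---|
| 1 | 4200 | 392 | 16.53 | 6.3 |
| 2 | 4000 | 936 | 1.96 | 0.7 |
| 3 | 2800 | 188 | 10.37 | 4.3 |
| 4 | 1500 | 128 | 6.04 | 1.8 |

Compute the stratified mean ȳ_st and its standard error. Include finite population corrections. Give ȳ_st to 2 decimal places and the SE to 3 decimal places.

ȳ_st = Σ W_h ȳ_h = (4200·16.53 + 4000·1.96 + 2800·10.37 + 1500·6.04)/12500 = 9.22896
V̂(ȳ_st) = Σ W_h² (1 − n_h/N_h) s_h²/n_h, with W_h = N_h/N and N = 12500:
  stratum 1: (4200/12500)²·(1 − 392/4200)·6.3²/392 = 0.0103639
  stratum 2: (4000/12500)²·(1 − 936/4000)·0.7²/936 = 4.10628e-05
  stratum 3: (2800/12500)²·(1 − 188/2800)·4.3²/188 = 0.00460352
  stratum 4: (1500/12500)²·(1 − 128/1500)·1.8²/128 = 0.000333396
V̂(ȳ_st) = 0.0153418
SE(ȳ_st) = √0.0153418 = 0.123862

ȳ_st ≈ 9.23, SE ≈ 0.124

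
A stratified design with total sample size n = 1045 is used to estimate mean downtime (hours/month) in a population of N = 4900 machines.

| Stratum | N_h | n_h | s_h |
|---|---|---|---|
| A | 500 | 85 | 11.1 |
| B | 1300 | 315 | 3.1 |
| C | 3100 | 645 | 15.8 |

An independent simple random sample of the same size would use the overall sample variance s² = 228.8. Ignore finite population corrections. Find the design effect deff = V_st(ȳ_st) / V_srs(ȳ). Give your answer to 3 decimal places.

V̂(ȳ_st) = Σ W_h² s_h²/n_h, with W_h = N_h/N and N = 4900:
  stratum A: (500/4900)²·11.1²/85 = 0.015093
  stratum B: (1300/4900)²·3.1²/315 = 0.00214737
  stratum C: (3100/4900)²·15.8²/645 = 0.154912
V_st = 0.172153
V_srs = s²/n = 228.8/1045 = 0.218947
deff = V_st / V_srs = 0.172153/0.218947 = 0.7863

deff ≈ 0.786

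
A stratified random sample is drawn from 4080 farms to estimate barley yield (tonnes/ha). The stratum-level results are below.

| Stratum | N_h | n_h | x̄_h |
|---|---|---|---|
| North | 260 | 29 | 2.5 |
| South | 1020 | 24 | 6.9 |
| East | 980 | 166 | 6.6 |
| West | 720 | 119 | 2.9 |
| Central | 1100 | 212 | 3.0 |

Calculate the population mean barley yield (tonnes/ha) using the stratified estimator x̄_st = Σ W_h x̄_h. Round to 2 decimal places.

N = Σ N_h = 4080. Stratum weights W_h = N_h/N.
x̄_st = (260·2.5 + 1020·6.9 + 980·6.6 + 720·2.9 + 1100·3.0) / 4080 = 4.7902

x̄_st ≈ 4.79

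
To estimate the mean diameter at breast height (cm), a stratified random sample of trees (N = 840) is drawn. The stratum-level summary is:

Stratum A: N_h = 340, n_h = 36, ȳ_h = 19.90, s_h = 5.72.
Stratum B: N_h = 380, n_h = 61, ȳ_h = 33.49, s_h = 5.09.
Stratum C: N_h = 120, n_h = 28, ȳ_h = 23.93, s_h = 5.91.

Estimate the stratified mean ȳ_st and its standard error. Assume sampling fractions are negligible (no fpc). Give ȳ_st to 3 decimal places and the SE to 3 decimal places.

ȳ_st ≈ 26.624, SE ≈ 0.511

ȳ_st = Σ W_h ȳ_h = (340·19.90 + 380·33.49 + 120·23.93)/840 = 26.62357
V̂(ȳ_st) = Σ W_h² s_h²/n_h, with W_h = N_h/N and N = 840:
  stratum A: (340/840)²·5.72²/36 = 0.148898
  stratum B: (380/840)²·5.09²/61 = 0.0869189
  stratum C: (120/840)²·5.91²/28 = 0.0254578
V̂(ȳ_st) = 0.261275
SE(ȳ_st) = √0.261275 = 0.51115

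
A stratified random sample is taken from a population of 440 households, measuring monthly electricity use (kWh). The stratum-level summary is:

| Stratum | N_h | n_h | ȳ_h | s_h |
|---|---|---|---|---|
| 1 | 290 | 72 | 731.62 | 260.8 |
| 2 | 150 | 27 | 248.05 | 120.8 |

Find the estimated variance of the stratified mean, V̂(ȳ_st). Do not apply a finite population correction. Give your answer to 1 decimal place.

V̂(ȳ_st) = Σ W_h² s_h²/n_h, with W_h = N_h/N and N = 440:
  stratum 1: (290/440)²·260.8²/72 = 410.368
  stratum 2: (150/440)²·120.8²/27 = 62.8127
V̂(ȳ_st) = 473.181

V̂(ȳ_st) ≈ 473.2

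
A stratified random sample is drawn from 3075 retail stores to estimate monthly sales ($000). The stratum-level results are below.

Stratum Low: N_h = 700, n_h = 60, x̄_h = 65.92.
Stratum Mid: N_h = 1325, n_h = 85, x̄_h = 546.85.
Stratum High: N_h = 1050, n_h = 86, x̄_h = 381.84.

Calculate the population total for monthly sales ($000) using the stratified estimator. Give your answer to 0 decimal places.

τ̂_st ≈ 1171652

τ̂_st = Σ N_h x̄_h = 700·65.92 + 1325·546.85 + 1050·381.84 = 1171652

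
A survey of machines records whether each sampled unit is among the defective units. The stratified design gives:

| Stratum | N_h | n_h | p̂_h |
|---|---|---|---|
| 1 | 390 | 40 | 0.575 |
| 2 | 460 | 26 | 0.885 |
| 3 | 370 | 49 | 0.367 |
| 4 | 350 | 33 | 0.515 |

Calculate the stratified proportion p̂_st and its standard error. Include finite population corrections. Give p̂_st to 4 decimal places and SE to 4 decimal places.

N = 1570; stratum weights W_h = N_h/N.
p̂_st = Σ W_h p̂_h = (390·0.575 + 460·0.885 + 370·0.367 + 350·0.515)/1570 = 0.60343
V̂(p̂_st) = Σ W_h² (1 − n_h/N_h) p̂_h(1−p̂_h)/(n_h−1):
  stratum 1: (390/1570)²·(1 − 40/390)·0.575·0.425/39 = 0.000346997
  stratum 2: (460/1570)²·(1 − 26/460)·0.885·0.115/25 = 0.000329723
  stratum 3: (370/1570)²·(1 − 49/370)·0.367·0.633/48 = 0.000233204
  stratum 4: (350/1570)²·(1 − 33/350)·0.515·0.485/32 = 0.00035134
V̂(p̂_st) = 0.00126126; SE = √V̂ = 0.0355143

p̂_st ≈ 0.6034, SE ≈ 0.0355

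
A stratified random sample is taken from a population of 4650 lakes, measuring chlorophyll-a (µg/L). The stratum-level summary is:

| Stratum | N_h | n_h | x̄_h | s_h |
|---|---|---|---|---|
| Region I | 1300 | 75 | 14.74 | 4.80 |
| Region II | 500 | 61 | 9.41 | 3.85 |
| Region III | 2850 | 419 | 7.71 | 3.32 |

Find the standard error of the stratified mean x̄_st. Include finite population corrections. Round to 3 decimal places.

SE(x̄_st) ≈ 0.183

V̂(x̄_st) = Σ W_h² (1 − n_h/N_h) s_h²/n_h, with W_h = N_h/N and N = 4650:
  stratum Region I: (1300/4650)²·(1 − 75/1300)·4.80²/75 = 0.0226253
  stratum Region II: (500/4650)²·(1 − 61/500)·3.85²/61 = 0.00246672
  stratum Region III: (2850/4650)²·(1 − 419/2850)·3.32²/419 = 0.00842919
V̂(x̄_st) = 0.0335212
SE(x̄_st) = √0.0335212 = 0.183088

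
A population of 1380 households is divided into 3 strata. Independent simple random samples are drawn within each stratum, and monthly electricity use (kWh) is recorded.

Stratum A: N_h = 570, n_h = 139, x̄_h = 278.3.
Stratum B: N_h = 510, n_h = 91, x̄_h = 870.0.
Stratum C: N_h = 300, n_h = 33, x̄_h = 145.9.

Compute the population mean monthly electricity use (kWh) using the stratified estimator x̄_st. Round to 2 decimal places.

x̄_st ≈ 468.19

N = Σ N_h = 1380. Stratum weights W_h = N_h/N.
x̄_st = (570·278.3 + 510·870.0 + 300·145.9) / 1380 = 468.1891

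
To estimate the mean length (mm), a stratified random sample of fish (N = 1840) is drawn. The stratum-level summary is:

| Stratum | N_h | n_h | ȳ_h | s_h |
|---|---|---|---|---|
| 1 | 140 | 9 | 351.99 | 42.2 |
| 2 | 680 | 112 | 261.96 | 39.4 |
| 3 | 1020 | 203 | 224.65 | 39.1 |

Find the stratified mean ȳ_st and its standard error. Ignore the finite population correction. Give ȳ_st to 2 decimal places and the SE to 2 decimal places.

ȳ_st ≈ 248.13, SE ≈ 2.31

ȳ_st = Σ W_h ȳ_h = (140·351.99 + 680·261.96 + 1020·224.65)/1840 = 248.12739
V̂(ȳ_st) = Σ W_h² s_h²/n_h, with W_h = N_h/N and N = 1840:
  stratum 1: (140/1840)²·42.2²/9 = 1.14552
  stratum 2: (680/1840)²·39.4²/112 = 1.89303
  stratum 3: (1020/1840)²·39.1²/203 = 2.31431
V̂(ȳ_st) = 5.35286
SE(ȳ_st) = √5.35286 = 2.31362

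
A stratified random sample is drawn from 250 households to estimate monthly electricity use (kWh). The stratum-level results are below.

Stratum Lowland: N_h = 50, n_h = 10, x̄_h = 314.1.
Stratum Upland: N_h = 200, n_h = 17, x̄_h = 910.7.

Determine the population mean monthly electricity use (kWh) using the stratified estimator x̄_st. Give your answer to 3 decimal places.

N = Σ N_h = 250. Stratum weights W_h = N_h/N.
x̄_st = (50·314.1 + 200·910.7) / 250 = 791.38000

x̄_st ≈ 791.380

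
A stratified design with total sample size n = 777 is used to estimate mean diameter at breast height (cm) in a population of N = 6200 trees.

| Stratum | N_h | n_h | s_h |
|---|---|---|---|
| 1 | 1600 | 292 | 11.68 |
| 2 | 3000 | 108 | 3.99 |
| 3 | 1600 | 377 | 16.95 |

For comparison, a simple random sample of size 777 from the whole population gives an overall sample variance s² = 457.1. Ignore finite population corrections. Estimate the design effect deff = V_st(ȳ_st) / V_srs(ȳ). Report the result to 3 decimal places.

V̂(ȳ_st) = Σ W_h² s_h²/n_h, with W_h = N_h/N and N = 6200:
  stratum 1: (1600/6200)²·11.68²/292 = 0.0311143
  stratum 2: (3000/6200)²·3.99²/108 = 0.0345129
  stratum 3: (1600/6200)²·16.95²/377 = 0.0507522
V_st = 0.116379
V_srs = s²/n = 457.1/777 = 0.588288
deff = V_st / V_srs = 0.116379/0.588288 = 0.1978

deff ≈ 0.198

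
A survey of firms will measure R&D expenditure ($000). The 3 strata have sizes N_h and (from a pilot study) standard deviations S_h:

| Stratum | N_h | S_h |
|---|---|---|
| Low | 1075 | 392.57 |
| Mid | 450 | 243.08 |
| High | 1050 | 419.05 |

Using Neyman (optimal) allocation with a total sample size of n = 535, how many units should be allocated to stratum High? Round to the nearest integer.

Neyman allocation: n_h = n · N_h S_h / Σ N_i S_i, with n = 535.
  stratum Low: N_h·S_h = 1075·392.57 = 422012.75
  stratum Mid: N_h·S_h = 450·243.08 = 109386.00
  stratum High: N_h·S_h = 1050·419.05 = 440002.50
Σ N_h S_h = 971401.25
n for stratum High = 535·440002.50/971401.25 = 242.332 → 242

242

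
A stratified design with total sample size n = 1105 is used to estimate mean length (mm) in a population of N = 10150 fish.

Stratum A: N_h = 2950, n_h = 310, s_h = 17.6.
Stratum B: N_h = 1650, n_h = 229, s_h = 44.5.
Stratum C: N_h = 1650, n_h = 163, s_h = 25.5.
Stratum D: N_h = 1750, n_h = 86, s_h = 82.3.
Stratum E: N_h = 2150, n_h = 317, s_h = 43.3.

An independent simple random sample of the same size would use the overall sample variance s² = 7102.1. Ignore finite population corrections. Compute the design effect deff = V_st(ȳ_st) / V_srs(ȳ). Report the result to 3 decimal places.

V̂(ȳ_st) = Σ W_h² s_h²/n_h, with W_h = N_h/N and N = 10150:
  stratum A: (2950/10150)²·17.6²/310 = 0.0844064
  stratum B: (1650/10150)²·44.5²/229 = 0.228518
  stratum C: (1650/10150)²·25.5²/163 = 0.105421
  stratum D: (1750/10150)²·82.3²/86 = 2.34124
  stratum E: (2150/10150)²·43.3²/317 = 0.265376
V_st = 3.02496
V_srs = s²/n = 7102.1/1105 = 6.42724
deff = V_st / V_srs = 3.02496/6.42724 = 0.4706

deff ≈ 0.471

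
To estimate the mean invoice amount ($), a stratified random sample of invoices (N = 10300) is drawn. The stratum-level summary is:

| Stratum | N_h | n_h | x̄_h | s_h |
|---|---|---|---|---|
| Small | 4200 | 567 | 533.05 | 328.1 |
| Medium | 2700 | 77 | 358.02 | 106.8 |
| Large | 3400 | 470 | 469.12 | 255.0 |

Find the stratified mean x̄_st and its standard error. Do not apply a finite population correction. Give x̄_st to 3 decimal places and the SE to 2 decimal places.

x̄_st = Σ W_h x̄_h = (4200·533.05 + 2700·358.02 + 3400·469.12)/10300 = 466.06524
V̂(x̄_st) = Σ W_h² s_h²/n_h, with W_h = N_h/N and N = 10300:
  stratum Small: (4200/10300)²·328.1²/567 = 31.5685
  stratum Medium: (2700/10300)²·106.8²/77 = 10.179
  stratum Large: (3400/10300)²·255.0²/470 = 15.0753
V̂(x̄_st) = 56.8228
SE(x̄_st) = √56.8228 = 7.53809

x̄_st ≈ 466.065, SE ≈ 7.54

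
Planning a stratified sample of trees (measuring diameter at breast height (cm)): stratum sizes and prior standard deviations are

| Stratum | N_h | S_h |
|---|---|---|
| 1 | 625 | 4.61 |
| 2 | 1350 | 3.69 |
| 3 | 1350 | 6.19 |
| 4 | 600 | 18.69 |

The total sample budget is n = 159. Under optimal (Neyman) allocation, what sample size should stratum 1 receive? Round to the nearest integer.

Neyman allocation: n_h = n · N_h S_h / Σ N_i S_i, with n = 159.
  stratum 1: N_h·S_h = 625·4.61 = 2881.25
  stratum 2: N_h·S_h = 1350·3.69 = 4981.50
  stratum 3: N_h·S_h = 1350·6.19 = 8356.50
  stratum 4: N_h·S_h = 600·18.69 = 11214.00
Σ N_h S_h = 27433.25
n for stratum 1 = 159·2881.25/27433.25 = 16.699 → 17

17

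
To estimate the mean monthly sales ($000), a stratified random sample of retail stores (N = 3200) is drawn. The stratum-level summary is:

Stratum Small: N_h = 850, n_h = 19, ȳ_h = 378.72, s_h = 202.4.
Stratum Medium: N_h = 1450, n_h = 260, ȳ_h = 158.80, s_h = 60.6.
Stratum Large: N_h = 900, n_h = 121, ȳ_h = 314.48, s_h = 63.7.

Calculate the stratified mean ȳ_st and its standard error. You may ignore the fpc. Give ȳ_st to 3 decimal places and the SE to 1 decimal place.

ȳ_st = Σ W_h ȳ_h = (850·378.72 + 1450·158.80 + 900·314.48)/3200 = 261.00125
V̂(ȳ_st) = Σ W_h² s_h²/n_h, with W_h = N_h/N and N = 3200:
  stratum Small: (850/3200)²·202.4²/19 = 152.127
  stratum Medium: (1450/3200)²·60.6²/260 = 2.90007
  stratum Large: (900/3200)²·63.7²/121 = 2.65264
V̂(ȳ_st) = 157.679
SE(ȳ_st) = √157.679 = 12.557

ȳ_st ≈ 261.001, SE ≈ 12.6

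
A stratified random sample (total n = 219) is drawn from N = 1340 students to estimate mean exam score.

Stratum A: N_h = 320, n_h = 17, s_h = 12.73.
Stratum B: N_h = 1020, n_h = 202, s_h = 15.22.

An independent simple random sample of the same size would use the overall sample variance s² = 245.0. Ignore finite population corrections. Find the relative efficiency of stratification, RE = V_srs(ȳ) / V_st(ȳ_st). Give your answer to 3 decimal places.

V̂(ȳ_st) = Σ W_h² s_h²/n_h, with W_h = N_h/N and N = 1340:
  stratum A: (320/1340)²·12.73²/17 = 0.543624
  stratum B: (1020/1340)²·15.22²/202 = 0.66446
V_st = 1.20808
V_srs = s²/n = 245.0/219 = 1.11872
Relative efficiency = V_srs / V_st = 1.11872/1.20808 = 0.9260

RE ≈ 0.926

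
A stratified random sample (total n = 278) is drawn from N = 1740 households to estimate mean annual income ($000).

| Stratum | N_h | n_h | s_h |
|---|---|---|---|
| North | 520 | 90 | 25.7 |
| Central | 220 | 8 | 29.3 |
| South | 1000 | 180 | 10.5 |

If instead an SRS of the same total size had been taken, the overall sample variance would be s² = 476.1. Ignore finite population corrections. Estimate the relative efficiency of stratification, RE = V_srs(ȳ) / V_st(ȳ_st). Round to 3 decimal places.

V̂(ȳ_st) = Σ W_h² s_h²/n_h, with W_h = N_h/N and N = 1740:
  stratum North: (520/1740)²·25.7²/90 = 0.655438
  stratum Central: (220/1740)²·29.3²/8 = 1.71551
  stratum South: (1000/1740)²·10.5²/180 = 0.202305
V_st = 2.57325
V_srs = s²/n = 476.1/278 = 1.71259
Relative efficiency = V_srs / V_st = 1.71259/2.57325 = 0.6655

RE ≈ 0.666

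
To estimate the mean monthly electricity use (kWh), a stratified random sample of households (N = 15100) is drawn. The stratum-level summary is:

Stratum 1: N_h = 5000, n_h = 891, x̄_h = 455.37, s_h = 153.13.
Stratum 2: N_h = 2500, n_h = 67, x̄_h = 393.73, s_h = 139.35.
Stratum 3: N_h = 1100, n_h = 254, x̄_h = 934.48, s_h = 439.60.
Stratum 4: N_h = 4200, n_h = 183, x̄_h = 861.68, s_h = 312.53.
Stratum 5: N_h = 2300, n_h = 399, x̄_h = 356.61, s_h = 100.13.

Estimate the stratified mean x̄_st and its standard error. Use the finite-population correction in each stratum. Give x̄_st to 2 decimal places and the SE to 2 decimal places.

x̄_st ≈ 578.04, SE ≈ 7.29

x̄_st = Σ W_h x̄_h = (5000·455.37 + 2500·393.73 + 1100·934.48 + 4200·861.68 + 2300·356.61)/15100 = 578.03722
V̂(x̄_st) = Σ W_h² (1 − n_h/N_h) s_h²/n_h, with W_h = N_h/N and N = 15100:
  stratum 1: (5000/15100)²·(1 − 891/5000)·153.13²/891 = 2.37135
  stratum 2: (2500/15100)²·(1 − 67/2500)·139.35²/67 = 7.73156
  stratum 3: (1100/15100)²·(1 − 254/1100)·439.60²/254 = 3.10521
  stratum 4: (4200/15100)²·(1 − 183/4200)·312.53²/183 = 39.4939
  stratum 5: (2300/15100)²·(1 − 399/2300)·100.13²/399 = 0.48185
V̂(x̄_st) = 53.1838
SE(x̄_st) = √53.1838 = 7.29272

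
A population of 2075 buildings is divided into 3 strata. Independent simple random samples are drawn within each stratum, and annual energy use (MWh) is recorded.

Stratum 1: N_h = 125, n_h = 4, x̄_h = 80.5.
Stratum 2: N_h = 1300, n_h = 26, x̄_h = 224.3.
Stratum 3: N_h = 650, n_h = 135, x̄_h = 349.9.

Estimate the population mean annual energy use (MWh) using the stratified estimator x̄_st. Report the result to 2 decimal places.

N = Σ N_h = 2075. Stratum weights W_h = N_h/N.
x̄_st = (125·80.5 + 1300·224.3 + 650·349.9) / 2075 = 254.9819

x̄_st ≈ 254.98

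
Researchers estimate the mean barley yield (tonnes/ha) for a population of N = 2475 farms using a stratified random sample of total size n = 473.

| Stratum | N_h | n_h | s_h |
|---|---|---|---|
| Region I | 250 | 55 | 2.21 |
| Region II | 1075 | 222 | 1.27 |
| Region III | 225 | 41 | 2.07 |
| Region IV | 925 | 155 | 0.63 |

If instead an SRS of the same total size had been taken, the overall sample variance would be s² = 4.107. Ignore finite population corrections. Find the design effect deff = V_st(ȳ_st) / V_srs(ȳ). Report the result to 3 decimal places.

V̂(ȳ_st) = Σ W_h² s_h²/n_h, with W_h = N_h/N and N = 2475:
  stratum Region I: (250/2475)²·2.21²/55 = 0.000906049
  stratum Region II: (1075/2475)²·1.27²/222 = 0.00137063
  stratum Region III: (225/2475)²·2.07²/41 = 0.000863717
  stratum Region IV: (925/2475)²·0.63²/155 = 0.00035767
V_st = 0.00349807
V_srs = s²/n = 4.107/473 = 0.00868288
deff = V_st / V_srs = 0.00349807/0.00868288 = 0.4029

deff ≈ 0.403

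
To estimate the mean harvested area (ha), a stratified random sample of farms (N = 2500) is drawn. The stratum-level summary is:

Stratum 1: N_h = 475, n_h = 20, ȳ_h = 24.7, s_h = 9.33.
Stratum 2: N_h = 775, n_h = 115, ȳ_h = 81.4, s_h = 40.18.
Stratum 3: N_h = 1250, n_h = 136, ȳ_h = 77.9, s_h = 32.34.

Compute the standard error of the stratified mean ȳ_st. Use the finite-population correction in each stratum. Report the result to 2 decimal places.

SE(ȳ_st) ≈ 1.74

V̂(ȳ_st) = Σ W_h² (1 − n_h/N_h) s_h²/n_h, with W_h = N_h/N and N = 2500:
  stratum 1: (475/2500)²·(1 − 20/475)·9.33²/20 = 0.150508
  stratum 2: (775/2500)²·(1 − 115/775)·40.18²/115 = 1.14891
  stratum 3: (1250/2500)²·(1 − 136/1250)·32.34²/136 = 1.71339
V̂(ȳ_st) = 3.01281
SE(ȳ_st) = √3.01281 = 1.73575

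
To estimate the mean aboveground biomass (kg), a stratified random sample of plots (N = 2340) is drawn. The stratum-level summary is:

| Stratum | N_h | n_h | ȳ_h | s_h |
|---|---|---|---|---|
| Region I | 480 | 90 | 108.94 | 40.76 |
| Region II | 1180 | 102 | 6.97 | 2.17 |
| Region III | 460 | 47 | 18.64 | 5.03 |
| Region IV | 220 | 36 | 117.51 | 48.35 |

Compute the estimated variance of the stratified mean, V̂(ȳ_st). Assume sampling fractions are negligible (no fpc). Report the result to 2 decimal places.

V̂(ȳ_st) = Σ W_h² s_h²/n_h, with W_h = N_h/N and N = 2340:
  stratum Region I: (480/2340)²·40.76²/90 = 0.776742
  stratum Region II: (1180/2340)²·2.17²/102 = 0.0117396
  stratum Region III: (460/2340)²·5.03²/47 = 0.0208028
  stratum Region IV: (220/2340)²·48.35²/36 = 0.57399
V̂(ȳ_st) = 1.38327

V̂(ȳ_st) ≈ 1.38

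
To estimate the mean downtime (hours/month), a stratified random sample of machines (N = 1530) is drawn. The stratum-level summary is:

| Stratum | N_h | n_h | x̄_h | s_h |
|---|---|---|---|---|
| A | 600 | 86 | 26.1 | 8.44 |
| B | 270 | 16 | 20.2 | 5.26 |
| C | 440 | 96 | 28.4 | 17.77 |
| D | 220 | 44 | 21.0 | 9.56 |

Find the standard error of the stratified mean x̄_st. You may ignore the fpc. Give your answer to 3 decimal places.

V̂(x̄_st) = Σ W_h² s_h²/n_h, with W_h = N_h/N and N = 1530:
  stratum A: (600/1530)²·8.44²/86 = 0.127381
  stratum B: (270/1530)²·5.26²/16 = 0.0538513
  stratum C: (440/1530)²·17.77²/96 = 0.272036
  stratum D: (220/1530)²·9.56²/44 = 0.0429463
V̂(x̄_st) = 0.496215
SE(x̄_st) = √0.496215 = 0.704425

SE(x̄_st) ≈ 0.704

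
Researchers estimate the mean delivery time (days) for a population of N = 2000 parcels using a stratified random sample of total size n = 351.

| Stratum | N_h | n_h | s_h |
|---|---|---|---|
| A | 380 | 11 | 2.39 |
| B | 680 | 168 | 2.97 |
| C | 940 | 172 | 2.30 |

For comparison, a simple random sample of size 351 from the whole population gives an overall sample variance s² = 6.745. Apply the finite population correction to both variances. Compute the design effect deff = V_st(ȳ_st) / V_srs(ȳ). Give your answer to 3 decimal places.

V̂(ȳ_st) = Σ W_h² (1 − n_h/N_h) s_h²/n_h, with W_h = N_h/N and N = 2000:
  stratum A: (380/2000)²·(1 − 11/380)·2.39²/11 = 0.0182034
  stratum B: (680/2000)²·(1 − 168/680)·2.97²/168 = 0.00457007
  stratum C: (940/2000)²·(1 − 172/940)·2.30²/172 = 0.00555081
V_st = 0.0283243
V_srs = (1 − 351/2000)·6.745/351 = 0.015844
deff = V_st / V_srs = 0.0283243/0.015844 = 1.7877

deff ≈ 1.788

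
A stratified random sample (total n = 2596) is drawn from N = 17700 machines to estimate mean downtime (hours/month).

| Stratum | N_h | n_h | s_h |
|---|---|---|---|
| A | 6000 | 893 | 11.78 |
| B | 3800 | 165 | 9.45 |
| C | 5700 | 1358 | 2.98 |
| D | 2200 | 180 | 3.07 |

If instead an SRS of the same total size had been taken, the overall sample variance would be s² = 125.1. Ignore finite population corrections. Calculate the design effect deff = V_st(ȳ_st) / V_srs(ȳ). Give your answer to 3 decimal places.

V̂(ȳ_st) = Σ W_h² s_h²/n_h, with W_h = N_h/N and N = 17700:
  stratum A: (6000/17700)²·11.78²/893 = 0.0178564
  stratum B: (3800/17700)²·9.45²/165 = 0.024946
  stratum C: (5700/17700)²·2.98²/1358 = 0.000678166
  stratum D: (2200/17700)²·3.07²/180 = 0.000808915
V_st = 0.0442895
V_srs = s²/n = 125.1/2596 = 0.0481895
deff = V_st / V_srs = 0.0442895/0.0481895 = 0.9191

deff ≈ 0.919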